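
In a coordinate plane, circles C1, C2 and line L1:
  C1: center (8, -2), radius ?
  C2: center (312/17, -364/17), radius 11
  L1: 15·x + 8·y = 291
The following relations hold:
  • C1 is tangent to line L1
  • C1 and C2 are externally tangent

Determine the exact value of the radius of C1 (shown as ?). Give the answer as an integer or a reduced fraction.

11

1. [C1‖L1]  r_C1² − 121 = 0  ⇒  r_C1 = 11 (r>0 drops 1)
2. [ext C1·C2]  r_C1² + 22r_C1 − 363 = 0  ⇒  r_C1 = 11 (r>0 drops 1)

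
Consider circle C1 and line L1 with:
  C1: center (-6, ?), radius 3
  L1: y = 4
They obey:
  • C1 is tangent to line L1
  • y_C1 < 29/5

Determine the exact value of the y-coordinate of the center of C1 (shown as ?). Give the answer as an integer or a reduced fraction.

1

1. [C1‖L1]  y_C1² − 8y_C1 + 7 = 0  ⇒  y_C1 = 1 or 7
2. given y_C1 < 29/5: keep 1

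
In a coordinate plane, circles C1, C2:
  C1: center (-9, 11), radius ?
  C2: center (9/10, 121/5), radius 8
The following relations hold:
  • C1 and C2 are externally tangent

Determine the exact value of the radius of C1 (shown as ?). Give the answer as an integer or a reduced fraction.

1. [ext C1·C2]  r_C1² + 16r_C1 − 833/4 = 0  ⇒  r_C1 = 17/2 (r>0 drops 1)

17/2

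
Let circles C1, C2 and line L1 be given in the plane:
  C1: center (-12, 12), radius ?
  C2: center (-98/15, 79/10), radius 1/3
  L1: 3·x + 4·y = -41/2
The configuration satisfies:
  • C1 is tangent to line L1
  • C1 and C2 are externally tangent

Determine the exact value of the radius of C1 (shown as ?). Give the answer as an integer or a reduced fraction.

1. [C1‖L1]  r_C1² − 169/4 = 0  ⇒  r_C1 = 13/2 (r>0 drops 1)
2. [ext C1·C2]  r_C1² + (2/3)r_C1 − 559/12 = 0  ⇒  r_C1 = 13/2 (r>0 drops 1)

13/2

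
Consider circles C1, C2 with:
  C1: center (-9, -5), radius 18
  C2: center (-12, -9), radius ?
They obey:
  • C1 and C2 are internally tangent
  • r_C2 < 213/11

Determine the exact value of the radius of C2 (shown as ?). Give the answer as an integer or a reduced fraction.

13

1. [int C1,C2]  r_C2² − 36r_C2 + 299 = 0  ⇒  r_C2 = 13 or 23
2. given r_C2 < 213/11: keep 13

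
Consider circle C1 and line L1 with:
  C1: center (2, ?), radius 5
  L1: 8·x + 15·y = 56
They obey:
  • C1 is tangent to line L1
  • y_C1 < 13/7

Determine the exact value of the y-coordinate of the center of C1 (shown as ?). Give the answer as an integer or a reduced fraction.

-3

1. [C1‖L1]  y_C1² − (16/3)y_C1 − 25 = 0  ⇒  y_C1 = -3 or 25/3
2. given y_C1 < 13/7: keep -3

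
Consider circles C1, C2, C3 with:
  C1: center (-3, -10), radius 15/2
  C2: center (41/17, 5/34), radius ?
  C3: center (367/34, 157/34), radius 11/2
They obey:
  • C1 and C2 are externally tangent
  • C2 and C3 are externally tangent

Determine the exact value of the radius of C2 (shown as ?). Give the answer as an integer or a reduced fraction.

4

1. [ext C1·C2]  r_C2² + 15r_C2 − 76 = 0  ⇒  r_C2 = 4 (r>0 drops 1)
2. [ext C2·C3]  r_C2² + 11r_C2 − 60 = 0  ⇒  r_C2 = 4 (r>0 drops 1)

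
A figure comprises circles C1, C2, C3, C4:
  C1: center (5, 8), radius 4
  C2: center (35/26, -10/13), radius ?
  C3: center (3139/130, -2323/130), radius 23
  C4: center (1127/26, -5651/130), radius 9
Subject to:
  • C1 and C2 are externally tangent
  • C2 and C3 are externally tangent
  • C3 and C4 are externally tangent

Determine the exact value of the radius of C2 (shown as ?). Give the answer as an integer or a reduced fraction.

1. [ext C1·C2]  r_C2² + 8r_C2 − 297/4 = 0  ⇒  r_C2 = 11/2 (r>0 drops 1)
2. [ext C2·C3]  r_C2² + 46r_C2 − 1133/4 = 0  ⇒  r_C2 = 11/2 (r>0 drops 1)

11/2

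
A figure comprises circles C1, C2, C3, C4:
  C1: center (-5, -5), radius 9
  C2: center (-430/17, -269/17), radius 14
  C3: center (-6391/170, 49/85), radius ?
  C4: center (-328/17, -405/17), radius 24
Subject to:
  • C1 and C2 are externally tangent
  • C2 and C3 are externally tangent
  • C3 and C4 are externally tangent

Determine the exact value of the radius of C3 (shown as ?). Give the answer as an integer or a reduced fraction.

13/2

1. [ext C2·C3]  r_C3² + 28r_C3 − 897/4 = 0  ⇒  r_C3 = 13/2 (r>0 drops 1)
2. [ext C3·C4]  r_C3² + 48r_C3 − 1417/4 = 0  ⇒  r_C3 = 13/2 (r>0 drops 1)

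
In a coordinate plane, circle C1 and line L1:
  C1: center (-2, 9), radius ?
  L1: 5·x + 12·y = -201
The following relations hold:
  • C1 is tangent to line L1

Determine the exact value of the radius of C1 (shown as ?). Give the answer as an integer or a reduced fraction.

23

1. [C1‖L1]  r_C1² − 529 = 0  ⇒  r_C1 = 23 (r>0 drops 1)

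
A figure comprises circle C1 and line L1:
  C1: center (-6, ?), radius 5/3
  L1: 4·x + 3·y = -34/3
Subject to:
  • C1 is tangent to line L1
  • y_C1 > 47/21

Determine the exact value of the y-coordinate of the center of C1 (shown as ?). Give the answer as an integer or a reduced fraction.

1. [C1‖L1]  y_C1² − (76/9)y_C1 + 91/9 = 0  ⇒  y_C1 = 13/9 or 7
2. given y_C1 > 47/21: keep 7

7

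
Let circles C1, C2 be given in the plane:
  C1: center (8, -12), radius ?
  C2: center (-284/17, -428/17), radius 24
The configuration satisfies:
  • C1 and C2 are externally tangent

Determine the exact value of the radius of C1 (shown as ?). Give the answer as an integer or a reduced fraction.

1. [ext C1·C2]  r_C1² + 48r_C1 − 208 = 0  ⇒  r_C1 = 4 (r>0 drops 1)

4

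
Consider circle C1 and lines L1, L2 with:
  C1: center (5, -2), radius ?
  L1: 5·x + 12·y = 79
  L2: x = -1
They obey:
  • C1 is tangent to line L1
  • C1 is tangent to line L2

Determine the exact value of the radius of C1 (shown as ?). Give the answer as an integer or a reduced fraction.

1. [C1‖L1]  r_C1² − 36 = 0  ⇒  r_C1 = 6 (r>0 drops 1)
2. [C1‖L2]  r_C1² − 36 = 0  ⇒  r_C1 = 6 (r>0 drops 1)

6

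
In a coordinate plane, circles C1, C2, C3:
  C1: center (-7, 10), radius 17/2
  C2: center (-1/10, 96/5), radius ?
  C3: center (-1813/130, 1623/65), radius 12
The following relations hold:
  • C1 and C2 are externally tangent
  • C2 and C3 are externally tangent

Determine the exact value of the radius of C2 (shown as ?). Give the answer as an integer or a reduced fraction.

1. [ext C1·C2]  r_C2² + 17r_C2 − 60 = 0  ⇒  r_C2 = 3 (r>0 drops 1)
2. [ext C2·C3]  r_C2² + 24r_C2 − 81 = 0  ⇒  r_C2 = 3 (r>0 drops 1)

3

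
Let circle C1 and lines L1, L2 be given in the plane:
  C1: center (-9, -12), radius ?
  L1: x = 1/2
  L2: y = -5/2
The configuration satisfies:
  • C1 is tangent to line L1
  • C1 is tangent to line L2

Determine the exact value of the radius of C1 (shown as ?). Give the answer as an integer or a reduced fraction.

1. [C1‖L1]  r_C1² − 361/4 = 0  ⇒  r_C1 = 19/2 (r>0 drops 1)
2. [C1‖L2]  r_C1² − 361/4 = 0  ⇒  r_C1 = 19/2 (r>0 drops 1)

19/2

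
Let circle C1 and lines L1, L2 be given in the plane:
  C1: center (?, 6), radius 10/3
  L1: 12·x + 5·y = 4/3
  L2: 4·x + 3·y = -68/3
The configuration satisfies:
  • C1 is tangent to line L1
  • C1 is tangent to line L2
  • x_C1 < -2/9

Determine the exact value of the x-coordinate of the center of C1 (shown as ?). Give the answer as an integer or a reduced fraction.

1. [C1‖L1]  x_C1² + (43/9)x_C1 − 22/3 = 0  ⇒  x_C1 = -6 or 11/9
2. [C1‖L2]  x_C1² + (61/3)x_C1 + 86 = 0  ⇒  x_C1 = -43/3 or -6

-6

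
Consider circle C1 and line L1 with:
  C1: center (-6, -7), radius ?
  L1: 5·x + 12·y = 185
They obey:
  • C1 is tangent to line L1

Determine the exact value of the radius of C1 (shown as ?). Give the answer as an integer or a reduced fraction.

23

1. [C1‖L1]  r_C1² − 529 = 0  ⇒  r_C1 = 23 (r>0 drops 1)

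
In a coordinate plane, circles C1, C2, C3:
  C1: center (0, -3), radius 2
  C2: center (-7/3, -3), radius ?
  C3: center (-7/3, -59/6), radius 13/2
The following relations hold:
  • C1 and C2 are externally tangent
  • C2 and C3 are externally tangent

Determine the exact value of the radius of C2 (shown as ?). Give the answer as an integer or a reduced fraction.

1. [ext C1·C2]  r_C2² + 4r_C2 − 13/9 = 0  ⇒  r_C2 = 1/3 (r>0 drops 1)
2. [ext C2·C3]  r_C2² + 13r_C2 − 40/9 = 0  ⇒  r_C2 = 1/3 (r>0 drops 1)

1/3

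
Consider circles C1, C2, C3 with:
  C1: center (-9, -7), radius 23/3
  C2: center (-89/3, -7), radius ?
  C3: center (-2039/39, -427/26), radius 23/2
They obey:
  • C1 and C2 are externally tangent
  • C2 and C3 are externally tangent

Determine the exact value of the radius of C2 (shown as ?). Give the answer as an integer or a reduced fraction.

1. [ext C1·C2]  r_C2² + (46/3)r_C2 − 1105/3 = 0  ⇒  r_C2 = 13 (r>0 drops 1)
2. [ext C2·C3]  r_C2² + 23r_C2 − 468 = 0  ⇒  r_C2 = 13 (r>0 drops 1)

13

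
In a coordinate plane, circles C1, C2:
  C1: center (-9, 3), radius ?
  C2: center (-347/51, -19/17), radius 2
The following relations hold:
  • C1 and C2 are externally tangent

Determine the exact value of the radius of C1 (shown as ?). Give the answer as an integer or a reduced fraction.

8/3

1. [ext C1·C2]  r_C1² + 4r_C1 − 160/9 = 0  ⇒  r_C1 = 8/3 (r>0 drops 1)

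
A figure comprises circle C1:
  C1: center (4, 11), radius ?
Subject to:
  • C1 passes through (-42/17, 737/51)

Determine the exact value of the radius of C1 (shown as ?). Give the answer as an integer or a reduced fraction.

22/3

1. [C1∋P]  r_C1² − 484/9 = 0  ⇒  r_C1 = 22/3 (r>0 drops 1)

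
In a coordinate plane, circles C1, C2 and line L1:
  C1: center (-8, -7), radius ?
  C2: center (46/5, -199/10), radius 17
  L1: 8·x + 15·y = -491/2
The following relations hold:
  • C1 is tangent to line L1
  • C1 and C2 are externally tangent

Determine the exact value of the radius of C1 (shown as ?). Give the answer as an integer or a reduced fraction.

9/2

1. [C1‖L1]  r_C1² − 81/4 = 0  ⇒  r_C1 = 9/2 (r>0 drops 1)
2. [ext C1·C2]  r_C1² + 34r_C1 − 693/4 = 0  ⇒  r_C1 = 9/2 (r>0 drops 1)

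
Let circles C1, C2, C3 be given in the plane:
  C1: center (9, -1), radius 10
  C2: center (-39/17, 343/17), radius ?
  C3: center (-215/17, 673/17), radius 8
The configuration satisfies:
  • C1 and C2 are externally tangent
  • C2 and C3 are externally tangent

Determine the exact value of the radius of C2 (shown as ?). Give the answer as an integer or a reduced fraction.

14

1. [ext C1·C2]  r_C2² + 20r_C2 − 476 = 0  ⇒  r_C2 = 14 (r>0 drops 1)
2. [ext C2·C3]  r_C2² + 16r_C2 − 420 = 0  ⇒  r_C2 = 14 (r>0 drops 1)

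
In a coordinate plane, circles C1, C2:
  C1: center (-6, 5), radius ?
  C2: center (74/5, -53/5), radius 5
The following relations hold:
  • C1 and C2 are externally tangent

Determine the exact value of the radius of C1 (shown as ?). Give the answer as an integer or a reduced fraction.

21

1. [ext C1·C2]  r_C1² + 10r_C1 − 651 = 0  ⇒  r_C1 = 21 (r>0 drops 1)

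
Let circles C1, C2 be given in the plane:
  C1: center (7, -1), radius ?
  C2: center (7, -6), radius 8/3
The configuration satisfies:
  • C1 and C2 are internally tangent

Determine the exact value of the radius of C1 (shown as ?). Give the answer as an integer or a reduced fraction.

23/3

1. [int C1,C2]  r_C1² − (16/3)r_C1 − 161/9 = 0  ⇒  r_C1 = 23/3 (r>0 drops 1)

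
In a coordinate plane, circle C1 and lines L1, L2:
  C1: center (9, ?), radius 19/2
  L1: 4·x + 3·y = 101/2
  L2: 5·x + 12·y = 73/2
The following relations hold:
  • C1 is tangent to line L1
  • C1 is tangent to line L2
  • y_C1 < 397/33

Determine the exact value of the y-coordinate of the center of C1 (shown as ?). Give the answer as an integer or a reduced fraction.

-11

1. [C1‖L1]  y_C1² − (29/3)y_C1 − 682/3 = 0  ⇒  y_C1 = -11 or 62/3
2. [C1‖L2]  y_C1² + (17/12)y_C1 − 1265/12 = 0  ⇒  y_C1 = -11 or 115/12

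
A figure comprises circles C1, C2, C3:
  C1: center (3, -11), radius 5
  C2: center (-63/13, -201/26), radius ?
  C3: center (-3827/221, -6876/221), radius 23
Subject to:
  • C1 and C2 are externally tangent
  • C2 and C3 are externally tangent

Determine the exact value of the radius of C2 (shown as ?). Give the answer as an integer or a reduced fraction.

7/2

1. [ext C1·C2]  r_C2² + 10r_C2 − 189/4 = 0  ⇒  r_C2 = 7/2 (r>0 drops 1)
2. [ext C2·C3]  r_C2² + 46r_C2 − 693/4 = 0  ⇒  r_C2 = 7/2 (r>0 drops 1)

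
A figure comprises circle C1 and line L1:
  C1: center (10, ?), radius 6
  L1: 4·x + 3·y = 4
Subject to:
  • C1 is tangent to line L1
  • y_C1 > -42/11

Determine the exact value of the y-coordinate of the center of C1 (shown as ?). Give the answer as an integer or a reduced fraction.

1. [C1‖L1]  y_C1² + 24y_C1 + 44 = 0  ⇒  y_C1 = -22 or -2
2. given y_C1 > -42/11: keep -2

-2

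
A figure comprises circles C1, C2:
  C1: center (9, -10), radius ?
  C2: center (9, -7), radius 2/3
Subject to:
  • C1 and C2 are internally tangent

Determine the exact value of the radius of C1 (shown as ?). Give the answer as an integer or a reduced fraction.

11/3

1. [int C1,C2]  r_C1² − (4/3)r_C1 − 77/9 = 0  ⇒  r_C1 = 11/3 (r>0 drops 1)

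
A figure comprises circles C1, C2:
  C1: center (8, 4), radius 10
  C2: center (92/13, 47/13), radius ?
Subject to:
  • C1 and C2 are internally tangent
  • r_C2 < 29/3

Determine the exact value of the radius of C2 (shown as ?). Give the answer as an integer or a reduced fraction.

9

1. [int C1,C2]  r_C2² − 20r_C2 + 99 = 0  ⇒  r_C2 = 9 or 11
2. given r_C2 < 29/3: keep 9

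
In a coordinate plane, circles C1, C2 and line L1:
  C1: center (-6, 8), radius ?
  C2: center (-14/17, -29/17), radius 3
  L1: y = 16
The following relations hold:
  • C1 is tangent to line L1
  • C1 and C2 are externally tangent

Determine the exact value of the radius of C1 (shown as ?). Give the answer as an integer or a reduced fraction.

1. [C1‖L1]  r_C1² − 64 = 0  ⇒  r_C1 = 8 (r>0 drops 1)
2. [ext C1·C2]  r_C1² + 6r_C1 − 112 = 0  ⇒  r_C1 = 8 (r>0 drops 1)

8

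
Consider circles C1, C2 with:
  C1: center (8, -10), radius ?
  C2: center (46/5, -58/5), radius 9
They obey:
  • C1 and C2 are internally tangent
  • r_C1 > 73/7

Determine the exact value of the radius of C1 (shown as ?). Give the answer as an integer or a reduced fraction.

1. [int C1,C2]  r_C1² − 18r_C1 + 77 = 0  ⇒  r_C1 = 7 or 11
2. given r_C1 > 73/7: keep 11

11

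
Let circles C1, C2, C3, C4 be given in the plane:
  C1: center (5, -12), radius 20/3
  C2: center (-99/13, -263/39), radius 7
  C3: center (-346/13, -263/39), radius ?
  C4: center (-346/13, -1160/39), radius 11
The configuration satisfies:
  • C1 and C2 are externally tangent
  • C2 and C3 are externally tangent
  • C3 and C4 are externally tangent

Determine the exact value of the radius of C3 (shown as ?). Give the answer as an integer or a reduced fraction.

1. [ext C2·C3]  r_C3² + 14r_C3 − 312 = 0  ⇒  r_C3 = 12 (r>0 drops 1)
2. [ext C3·C4]  r_C3² + 22r_C3 − 408 = 0  ⇒  r_C3 = 12 (r>0 drops 1)

12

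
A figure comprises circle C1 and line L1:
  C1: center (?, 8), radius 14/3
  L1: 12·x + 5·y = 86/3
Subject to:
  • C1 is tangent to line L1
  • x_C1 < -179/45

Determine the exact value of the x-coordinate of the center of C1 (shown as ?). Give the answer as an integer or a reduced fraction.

-6

1. [C1‖L1]  x_C1² + (17/9)x_C1 − 74/3 = 0  ⇒  x_C1 = -6 or 37/9
2. given x_C1 < -179/45: keep -6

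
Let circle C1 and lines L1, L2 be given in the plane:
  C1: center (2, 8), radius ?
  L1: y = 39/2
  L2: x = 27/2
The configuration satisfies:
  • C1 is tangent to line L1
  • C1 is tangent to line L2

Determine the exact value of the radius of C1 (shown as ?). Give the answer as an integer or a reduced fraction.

1. [C1‖L1]  r_C1² − 529/4 = 0  ⇒  r_C1 = 23/2 (r>0 drops 1)
2. [C1‖L2]  r_C1² − 529/4 = 0  ⇒  r_C1 = 23/2 (r>0 drops 1)

23/2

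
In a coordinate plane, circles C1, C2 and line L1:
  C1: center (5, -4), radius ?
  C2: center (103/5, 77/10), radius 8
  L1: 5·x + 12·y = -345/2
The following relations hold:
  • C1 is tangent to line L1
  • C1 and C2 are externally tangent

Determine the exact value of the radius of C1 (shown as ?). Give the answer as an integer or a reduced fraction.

23/2

1. [C1‖L1]  r_C1² − 529/4 = 0  ⇒  r_C1 = 23/2 (r>0 drops 1)
2. [ext C1·C2]  r_C1² + 16r_C1 − 1265/4 = 0  ⇒  r_C1 = 23/2 (r>0 drops 1)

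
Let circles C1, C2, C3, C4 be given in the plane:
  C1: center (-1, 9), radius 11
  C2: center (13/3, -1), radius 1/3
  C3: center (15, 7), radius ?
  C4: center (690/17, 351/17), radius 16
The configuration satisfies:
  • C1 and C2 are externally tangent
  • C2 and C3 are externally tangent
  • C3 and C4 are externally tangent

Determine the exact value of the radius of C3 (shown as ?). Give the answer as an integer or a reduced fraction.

1. [ext C2·C3]  r_C3² + (2/3)r_C3 − 533/3 = 0  ⇒  r_C3 = 13 (r>0 drops 1)
2. [ext C3·C4]  r_C3² + 32r_C3 − 585 = 0  ⇒  r_C3 = 13 (r>0 drops 1)

13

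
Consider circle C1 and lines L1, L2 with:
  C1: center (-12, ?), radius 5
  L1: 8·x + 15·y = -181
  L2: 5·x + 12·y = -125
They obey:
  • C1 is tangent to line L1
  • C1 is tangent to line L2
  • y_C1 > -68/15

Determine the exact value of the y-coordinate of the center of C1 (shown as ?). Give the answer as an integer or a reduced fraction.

1. [C1‖L1]  y_C1² + (34/3)y_C1 = 0  ⇒  y_C1 = -34/3 or 0
2. [C1‖L2]  y_C1² + (65/6)y_C1 = 0  ⇒  y_C1 = -65/6 or 0

0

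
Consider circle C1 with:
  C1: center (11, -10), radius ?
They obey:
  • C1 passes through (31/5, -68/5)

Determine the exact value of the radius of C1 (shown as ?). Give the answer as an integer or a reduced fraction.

1. [C1∋P]  r_C1² − 36 = 0  ⇒  r_C1 = 6 (r>0 drops 1)

6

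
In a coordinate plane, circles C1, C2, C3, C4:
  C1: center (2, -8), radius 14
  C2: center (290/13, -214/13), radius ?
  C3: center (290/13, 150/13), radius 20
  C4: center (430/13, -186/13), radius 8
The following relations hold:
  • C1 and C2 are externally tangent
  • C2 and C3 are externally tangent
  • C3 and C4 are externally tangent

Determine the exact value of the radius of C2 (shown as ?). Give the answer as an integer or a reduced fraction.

1. [ext C1·C2]  r_C2² + 28r_C2 − 288 = 0  ⇒  r_C2 = 8 (r>0 drops 1)
2. [ext C2·C3]  r_C2² + 40r_C2 − 384 = 0  ⇒  r_C2 = 8 (r>0 drops 1)

8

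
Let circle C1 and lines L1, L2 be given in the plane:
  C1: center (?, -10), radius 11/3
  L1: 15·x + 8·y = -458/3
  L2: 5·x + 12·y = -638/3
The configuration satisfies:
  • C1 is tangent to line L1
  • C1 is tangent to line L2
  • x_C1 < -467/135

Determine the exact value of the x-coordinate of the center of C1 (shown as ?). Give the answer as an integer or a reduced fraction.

1. [C1‖L1]  x_C1² + (436/45)x_C1 + 31/5 = 0  ⇒  x_C1 = -9 or -31/45
2. [C1‖L2]  x_C1² + (556/15)x_C1 + 1263/5 = 0  ⇒  x_C1 = -421/15 or -9

-9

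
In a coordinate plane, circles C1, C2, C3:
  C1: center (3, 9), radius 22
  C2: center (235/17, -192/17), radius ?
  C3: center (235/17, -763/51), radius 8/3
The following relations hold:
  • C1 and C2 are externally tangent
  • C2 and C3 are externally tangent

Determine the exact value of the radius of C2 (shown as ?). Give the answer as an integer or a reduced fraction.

1. [ext C1·C2]  r_C2² + 44r_C2 − 45 = 0  ⇒  r_C2 = 1 (r>0 drops 1)
2. [ext C2·C3]  r_C2² + (16/3)r_C2 − 19/3 = 0  ⇒  r_C2 = 1 (r>0 drops 1)

1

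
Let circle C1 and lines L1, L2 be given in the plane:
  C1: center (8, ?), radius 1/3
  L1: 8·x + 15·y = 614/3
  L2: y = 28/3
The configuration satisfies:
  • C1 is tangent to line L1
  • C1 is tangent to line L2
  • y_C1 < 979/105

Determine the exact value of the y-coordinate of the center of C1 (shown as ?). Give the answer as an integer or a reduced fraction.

1. [C1‖L1]  y_C1² − (844/45)y_C1 + 439/5 = 0  ⇒  y_C1 = 9 or 439/45
2. [C1‖L2]  y_C1² − (56/3)y_C1 + 87 = 0  ⇒  y_C1 = 9 or 29/3

9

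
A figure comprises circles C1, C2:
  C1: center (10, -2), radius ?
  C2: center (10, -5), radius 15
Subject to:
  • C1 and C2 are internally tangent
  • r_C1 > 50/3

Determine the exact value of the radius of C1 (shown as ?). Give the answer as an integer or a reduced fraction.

18

1. [int C1,C2]  r_C1² − 30r_C1 + 216 = 0  ⇒  r_C1 = 12 or 18
2. given r_C1 > 50/3: keep 18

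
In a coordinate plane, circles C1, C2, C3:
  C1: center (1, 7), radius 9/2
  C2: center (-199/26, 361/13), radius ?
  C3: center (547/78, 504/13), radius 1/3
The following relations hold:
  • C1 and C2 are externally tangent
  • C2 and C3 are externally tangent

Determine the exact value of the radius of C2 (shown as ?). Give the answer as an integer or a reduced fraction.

18

1. [ext C1·C2]  r_C2² + 9r_C2 − 486 = 0  ⇒  r_C2 = 18 (r>0 drops 1)
2. [ext C2·C3]  r_C2² + (2/3)r_C2 − 336 = 0  ⇒  r_C2 = 18 (r>0 drops 1)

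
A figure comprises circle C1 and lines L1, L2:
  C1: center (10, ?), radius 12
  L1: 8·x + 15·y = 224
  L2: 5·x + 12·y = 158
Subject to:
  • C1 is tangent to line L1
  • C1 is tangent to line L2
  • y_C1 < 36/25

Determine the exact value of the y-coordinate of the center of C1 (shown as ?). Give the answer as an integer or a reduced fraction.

1. [C1‖L1]  y_C1² − (96/5)y_C1 − 464/5 = 0  ⇒  y_C1 = -4 or 116/5
2. [C1‖L2]  y_C1² − 18y_C1 − 88 = 0  ⇒  y_C1 = -4 or 22

-4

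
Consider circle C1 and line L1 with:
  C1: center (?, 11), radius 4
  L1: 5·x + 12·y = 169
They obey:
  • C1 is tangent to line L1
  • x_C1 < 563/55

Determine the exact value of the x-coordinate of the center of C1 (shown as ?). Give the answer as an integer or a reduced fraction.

1. [C1‖L1]  x_C1² − (74/5)x_C1 − 267/5 = 0  ⇒  x_C1 = -3 or 89/5
2. given x_C1 < 563/55: keep -3

-3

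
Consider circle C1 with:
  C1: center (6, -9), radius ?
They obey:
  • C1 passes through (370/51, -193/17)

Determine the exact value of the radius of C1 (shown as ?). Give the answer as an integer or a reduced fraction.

8/3

1. [C1∋P]  r_C1² − 64/9 = 0  ⇒  r_C1 = 8/3 (r>0 drops 1)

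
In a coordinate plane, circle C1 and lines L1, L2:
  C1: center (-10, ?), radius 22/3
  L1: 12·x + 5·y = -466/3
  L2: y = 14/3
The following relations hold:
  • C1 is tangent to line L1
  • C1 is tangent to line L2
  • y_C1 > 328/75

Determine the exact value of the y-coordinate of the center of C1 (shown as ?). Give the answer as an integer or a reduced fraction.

1. [C1‖L1]  y_C1² + (212/15)y_C1 − 1568/5 = 0  ⇒  y_C1 = -392/15 or 12
2. [C1‖L2]  y_C1² − (28/3)y_C1 − 32 = 0  ⇒  y_C1 = -8/3 or 12

12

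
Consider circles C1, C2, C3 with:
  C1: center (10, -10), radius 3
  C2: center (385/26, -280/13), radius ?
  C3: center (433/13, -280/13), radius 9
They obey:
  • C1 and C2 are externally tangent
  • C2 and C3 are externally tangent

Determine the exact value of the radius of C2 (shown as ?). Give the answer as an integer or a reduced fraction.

1. [ext C1·C2]  r_C2² + 6r_C2 − 589/4 = 0  ⇒  r_C2 = 19/2 (r>0 drops 1)
2. [ext C2·C3]  r_C2² + 18r_C2 − 1045/4 = 0  ⇒  r_C2 = 19/2 (r>0 drops 1)

19/2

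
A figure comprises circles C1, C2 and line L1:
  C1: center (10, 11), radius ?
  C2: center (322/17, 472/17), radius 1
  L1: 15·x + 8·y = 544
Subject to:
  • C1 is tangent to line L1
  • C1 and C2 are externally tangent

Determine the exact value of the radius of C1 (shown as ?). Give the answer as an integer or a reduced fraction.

18

1. [C1‖L1]  r_C1² − 324 = 0  ⇒  r_C1 = 18 (r>0 drops 1)
2. [ext C1·C2]  r_C1² + 2r_C1 − 360 = 0  ⇒  r_C1 = 18 (r>0 drops 1)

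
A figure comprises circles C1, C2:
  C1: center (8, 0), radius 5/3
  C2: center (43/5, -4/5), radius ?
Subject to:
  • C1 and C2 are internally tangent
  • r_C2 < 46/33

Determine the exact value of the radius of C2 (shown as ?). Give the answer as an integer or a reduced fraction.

1. [int C1,C2]  r_C2² − (10/3)r_C2 + 16/9 = 0  ⇒  r_C2 = 2/3 or 8/3
2. given r_C2 < 46/33: keep 2/3

2/3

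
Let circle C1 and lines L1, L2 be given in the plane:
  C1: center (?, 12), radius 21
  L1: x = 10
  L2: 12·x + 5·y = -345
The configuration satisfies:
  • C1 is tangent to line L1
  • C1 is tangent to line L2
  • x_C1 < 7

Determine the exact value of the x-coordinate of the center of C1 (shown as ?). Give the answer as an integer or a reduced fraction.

1. [C1‖L1]  x_C1² − 20x_C1 − 341 = 0  ⇒  x_C1 = -11 or 31
2. [C1‖L2]  x_C1² + (135/2)x_C1 + 1243/2 = 0  ⇒  x_C1 = -113/2 or -11

-11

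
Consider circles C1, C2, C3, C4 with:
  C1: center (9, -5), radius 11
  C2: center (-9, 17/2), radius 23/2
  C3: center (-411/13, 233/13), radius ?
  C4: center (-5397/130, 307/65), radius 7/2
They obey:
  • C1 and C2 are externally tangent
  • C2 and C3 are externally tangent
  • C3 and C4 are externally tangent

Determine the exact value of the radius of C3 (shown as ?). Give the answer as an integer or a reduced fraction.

13

1. [ext C2·C3]  r_C3² + 23r_C3 − 468 = 0  ⇒  r_C3 = 13 (r>0 drops 1)
2. [ext C3·C4]  r_C3² + 7r_C3 − 260 = 0  ⇒  r_C3 = 13 (r>0 drops 1)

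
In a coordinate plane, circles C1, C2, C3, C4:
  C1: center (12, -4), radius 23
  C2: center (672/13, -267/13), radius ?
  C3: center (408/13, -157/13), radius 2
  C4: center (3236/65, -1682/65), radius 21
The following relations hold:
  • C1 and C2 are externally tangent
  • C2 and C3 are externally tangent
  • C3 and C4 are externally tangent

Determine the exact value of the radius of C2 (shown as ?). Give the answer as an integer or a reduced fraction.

1. [ext C1·C2]  r_C2² + 46r_C2 − 1320 = 0  ⇒  r_C2 = 20 (r>0 drops 1)
2. [ext C2·C3]  r_C2² + 4r_C2 − 480 = 0  ⇒  r_C2 = 20 (r>0 drops 1)

20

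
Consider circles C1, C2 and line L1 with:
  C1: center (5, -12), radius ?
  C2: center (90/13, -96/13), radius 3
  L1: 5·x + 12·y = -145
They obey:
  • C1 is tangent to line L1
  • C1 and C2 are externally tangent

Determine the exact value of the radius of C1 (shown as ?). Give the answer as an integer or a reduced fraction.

2

1. [C1‖L1]  r_C1² − 4 = 0  ⇒  r_C1 = 2 (r>0 drops 1)
2. [ext C1·C2]  r_C1² + 6r_C1 − 16 = 0  ⇒  r_C1 = 2 (r>0 drops 1)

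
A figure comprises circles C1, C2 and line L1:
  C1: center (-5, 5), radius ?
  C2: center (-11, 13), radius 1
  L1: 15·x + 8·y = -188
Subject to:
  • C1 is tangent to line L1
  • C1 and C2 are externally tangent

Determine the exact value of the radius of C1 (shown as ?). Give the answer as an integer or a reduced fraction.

9

1. [C1‖L1]  r_C1² − 81 = 0  ⇒  r_C1 = 9 (r>0 drops 1)
2. [ext C1·C2]  r_C1² + 2r_C1 − 99 = 0  ⇒  r_C1 = 9 (r>0 drops 1)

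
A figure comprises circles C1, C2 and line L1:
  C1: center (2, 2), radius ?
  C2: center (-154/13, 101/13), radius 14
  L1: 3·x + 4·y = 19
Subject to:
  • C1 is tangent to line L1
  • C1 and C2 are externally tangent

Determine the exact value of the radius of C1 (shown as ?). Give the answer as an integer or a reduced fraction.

1

1. [C1‖L1]  r_C1² − 1 = 0  ⇒  r_C1 = 1 (r>0 drops 1)
2. [ext C1·C2]  r_C1² + 28r_C1 − 29 = 0  ⇒  r_C1 = 1 (r>0 drops 1)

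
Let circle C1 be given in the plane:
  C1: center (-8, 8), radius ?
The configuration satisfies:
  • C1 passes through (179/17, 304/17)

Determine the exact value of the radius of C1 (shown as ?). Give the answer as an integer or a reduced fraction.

1. [C1∋P]  r_C1² − 441 = 0  ⇒  r_C1 = 21 (r>0 drops 1)

21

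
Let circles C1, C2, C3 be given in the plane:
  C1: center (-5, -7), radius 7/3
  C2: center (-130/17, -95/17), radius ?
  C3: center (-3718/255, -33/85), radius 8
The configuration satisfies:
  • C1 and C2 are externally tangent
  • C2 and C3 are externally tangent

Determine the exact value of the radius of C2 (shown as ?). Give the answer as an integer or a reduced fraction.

2/3

1. [ext C1·C2]  r_C2² + (14/3)r_C2 − 32/9 = 0  ⇒  r_C2 = 2/3 (r>0 drops 1)
2. [ext C2·C3]  r_C2² + 16r_C2 − 100/9 = 0  ⇒  r_C2 = 2/3 (r>0 drops 1)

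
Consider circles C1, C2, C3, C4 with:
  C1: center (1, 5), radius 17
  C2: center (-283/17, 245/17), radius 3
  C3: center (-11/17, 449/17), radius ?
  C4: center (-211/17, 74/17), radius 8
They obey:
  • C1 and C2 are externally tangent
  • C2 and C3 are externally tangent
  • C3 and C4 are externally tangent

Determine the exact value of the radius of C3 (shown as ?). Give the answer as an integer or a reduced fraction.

1. [ext C2·C3]  r_C3² + 6r_C3 − 391 = 0  ⇒  r_C3 = 17 (r>0 drops 1)
2. [ext C3·C4]  r_C3² + 16r_C3 − 561 = 0  ⇒  r_C3 = 17 (r>0 drops 1)

17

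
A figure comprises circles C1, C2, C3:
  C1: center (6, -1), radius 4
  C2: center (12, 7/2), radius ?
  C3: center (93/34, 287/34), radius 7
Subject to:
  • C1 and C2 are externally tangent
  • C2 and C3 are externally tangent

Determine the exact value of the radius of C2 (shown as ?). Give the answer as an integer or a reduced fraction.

7/2

1. [ext C1·C2]  r_C2² + 8r_C2 − 161/4 = 0  ⇒  r_C2 = 7/2 (r>0 drops 1)
2. [ext C2·C3]  r_C2² + 14r_C2 − 245/4 = 0  ⇒  r_C2 = 7/2 (r>0 drops 1)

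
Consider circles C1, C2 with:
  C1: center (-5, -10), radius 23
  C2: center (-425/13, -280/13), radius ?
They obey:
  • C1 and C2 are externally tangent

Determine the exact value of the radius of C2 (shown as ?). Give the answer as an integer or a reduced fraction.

1. [ext C1·C2]  r_C2² + 46r_C2 − 371 = 0  ⇒  r_C2 = 7 (r>0 drops 1)

7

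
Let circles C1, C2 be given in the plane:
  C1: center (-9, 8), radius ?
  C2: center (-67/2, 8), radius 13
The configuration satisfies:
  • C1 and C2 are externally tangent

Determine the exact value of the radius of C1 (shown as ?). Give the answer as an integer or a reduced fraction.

1. [ext C1·C2]  r_C1² + 26r_C1 − 1725/4 = 0  ⇒  r_C1 = 23/2 (r>0 drops 1)

23/2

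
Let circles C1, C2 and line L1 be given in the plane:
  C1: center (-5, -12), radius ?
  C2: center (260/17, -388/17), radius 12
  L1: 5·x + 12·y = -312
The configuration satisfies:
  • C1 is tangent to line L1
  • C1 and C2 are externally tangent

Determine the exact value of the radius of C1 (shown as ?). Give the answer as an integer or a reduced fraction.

1. [C1‖L1]  r_C1² − 121 = 0  ⇒  r_C1 = 11 (r>0 drops 1)
2. [ext C1·C2]  r_C1² + 24r_C1 − 385 = 0  ⇒  r_C1 = 11 (r>0 drops 1)

11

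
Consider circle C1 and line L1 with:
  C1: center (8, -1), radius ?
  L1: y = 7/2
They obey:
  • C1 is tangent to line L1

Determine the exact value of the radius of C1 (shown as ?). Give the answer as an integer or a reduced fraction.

1. [C1‖L1]  r_C1² − 81/4 = 0  ⇒  r_C1 = 9/2 (r>0 drops 1)

9/2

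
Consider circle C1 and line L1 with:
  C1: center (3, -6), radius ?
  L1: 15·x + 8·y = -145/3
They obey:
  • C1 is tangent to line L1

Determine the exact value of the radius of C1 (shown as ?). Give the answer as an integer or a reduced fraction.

8/3

1. [C1‖L1]  r_C1² − 64/9 = 0  ⇒  r_C1 = 8/3 (r>0 drops 1)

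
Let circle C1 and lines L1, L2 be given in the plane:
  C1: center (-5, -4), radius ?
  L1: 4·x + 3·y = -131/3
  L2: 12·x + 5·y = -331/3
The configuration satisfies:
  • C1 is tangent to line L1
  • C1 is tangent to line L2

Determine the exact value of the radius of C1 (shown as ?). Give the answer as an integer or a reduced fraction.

1. [C1‖L1]  r_C1² − 49/9 = 0  ⇒  r_C1 = 7/3 (r>0 drops 1)
2. [C1‖L2]  r_C1² − 49/9 = 0  ⇒  r_C1 = 7/3 (r>0 drops 1)

7/3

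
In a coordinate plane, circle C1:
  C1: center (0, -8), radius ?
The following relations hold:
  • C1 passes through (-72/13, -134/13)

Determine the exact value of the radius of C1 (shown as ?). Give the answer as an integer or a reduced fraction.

1. [C1∋P]  r_C1² − 36 = 0  ⇒  r_C1 = 6 (r>0 drops 1)

6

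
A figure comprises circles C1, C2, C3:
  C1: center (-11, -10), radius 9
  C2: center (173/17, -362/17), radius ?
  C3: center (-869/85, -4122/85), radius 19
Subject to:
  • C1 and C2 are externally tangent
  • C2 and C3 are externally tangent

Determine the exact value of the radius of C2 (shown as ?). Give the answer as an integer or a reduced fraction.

1. [ext C1·C2]  r_C2² + 18r_C2 − 495 = 0  ⇒  r_C2 = 15 (r>0 drops 1)
2. [ext C2·C3]  r_C2² + 38r_C2 − 795 = 0  ⇒  r_C2 = 15 (r>0 drops 1)

15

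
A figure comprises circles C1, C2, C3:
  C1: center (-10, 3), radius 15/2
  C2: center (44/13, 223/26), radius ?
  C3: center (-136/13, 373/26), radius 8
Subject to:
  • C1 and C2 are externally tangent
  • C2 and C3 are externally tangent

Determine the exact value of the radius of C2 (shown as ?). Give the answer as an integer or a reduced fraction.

1. [ext C1·C2]  r_C2² + 15r_C2 − 154 = 0  ⇒  r_C2 = 7 (r>0 drops 1)
2. [ext C2·C3]  r_C2² + 16r_C2 − 161 = 0  ⇒  r_C2 = 7 (r>0 drops 1)

7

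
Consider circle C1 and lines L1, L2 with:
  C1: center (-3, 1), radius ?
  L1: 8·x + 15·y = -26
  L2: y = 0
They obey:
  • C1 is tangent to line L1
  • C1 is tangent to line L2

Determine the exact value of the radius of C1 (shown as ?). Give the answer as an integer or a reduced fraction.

1

1. [C1‖L1]  r_C1² − 1 = 0  ⇒  r_C1 = 1 (r>0 drops 1)
2. [C1‖L2]  r_C1² − 1 = 0  ⇒  r_C1 = 1 (r>0 drops 1)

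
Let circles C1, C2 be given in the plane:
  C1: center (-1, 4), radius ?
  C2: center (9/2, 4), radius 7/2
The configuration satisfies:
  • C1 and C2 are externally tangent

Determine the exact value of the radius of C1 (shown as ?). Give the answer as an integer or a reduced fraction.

1. [ext C1·C2]  r_C1² + 7r_C1 − 18 = 0  ⇒  r_C1 = 2 (r>0 drops 1)

2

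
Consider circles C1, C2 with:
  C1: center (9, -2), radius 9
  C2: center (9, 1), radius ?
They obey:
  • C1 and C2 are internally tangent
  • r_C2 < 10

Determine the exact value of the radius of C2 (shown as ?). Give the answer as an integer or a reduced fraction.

1. [int C1,C2]  r_C2² − 18r_C2 + 72 = 0  ⇒  r_C2 = 6 or 12
2. given r_C2 < 10: keep 6

6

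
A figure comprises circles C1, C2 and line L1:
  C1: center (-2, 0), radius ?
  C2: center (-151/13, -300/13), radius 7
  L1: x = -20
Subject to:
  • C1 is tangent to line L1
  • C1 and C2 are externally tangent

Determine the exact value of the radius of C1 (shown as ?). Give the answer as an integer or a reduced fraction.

18

1. [C1‖L1]  r_C1² − 324 = 0  ⇒  r_C1 = 18 (r>0 drops 1)
2. [ext C1·C2]  r_C1² + 14r_C1 − 576 = 0  ⇒  r_C1 = 18 (r>0 drops 1)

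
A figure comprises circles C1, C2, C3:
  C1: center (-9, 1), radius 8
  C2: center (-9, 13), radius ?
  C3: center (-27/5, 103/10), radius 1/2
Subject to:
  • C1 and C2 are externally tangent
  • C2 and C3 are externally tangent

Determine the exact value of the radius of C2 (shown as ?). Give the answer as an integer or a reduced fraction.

1. [ext C1·C2]  r_C2² + 16r_C2 − 80 = 0  ⇒  r_C2 = 4 (r>0 drops 1)
2. [ext C2·C3]  r_C2² + 1r_C2 − 20 = 0  ⇒  r_C2 = 4 (r>0 drops 1)

4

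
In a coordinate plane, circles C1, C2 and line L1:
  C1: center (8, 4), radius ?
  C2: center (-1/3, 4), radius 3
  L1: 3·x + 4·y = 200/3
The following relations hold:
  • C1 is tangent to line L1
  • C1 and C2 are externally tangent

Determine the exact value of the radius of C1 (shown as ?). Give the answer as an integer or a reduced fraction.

16/3

1. [C1‖L1]  r_C1² − 256/9 = 0  ⇒  r_C1 = 16/3 (r>0 drops 1)
2. [ext C1·C2]  r_C1² + 6r_C1 − 544/9 = 0  ⇒  r_C1 = 16/3 (r>0 drops 1)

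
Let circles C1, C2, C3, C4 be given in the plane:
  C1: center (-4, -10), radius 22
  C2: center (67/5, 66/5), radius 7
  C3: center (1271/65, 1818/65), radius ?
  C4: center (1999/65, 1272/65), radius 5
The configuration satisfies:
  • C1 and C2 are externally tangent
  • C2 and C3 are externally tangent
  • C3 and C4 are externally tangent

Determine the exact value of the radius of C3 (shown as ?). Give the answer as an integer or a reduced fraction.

1. [ext C2·C3]  r_C3² + 14r_C3 − 207 = 0  ⇒  r_C3 = 9 (r>0 drops 1)
2. [ext C3·C4]  r_C3² + 10r_C3 − 171 = 0  ⇒  r_C3 = 9 (r>0 drops 1)

9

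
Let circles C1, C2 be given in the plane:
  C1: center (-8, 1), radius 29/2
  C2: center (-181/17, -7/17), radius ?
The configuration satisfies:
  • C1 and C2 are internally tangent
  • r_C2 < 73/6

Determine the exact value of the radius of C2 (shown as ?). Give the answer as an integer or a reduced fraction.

23/2

1. [int C1,C2]  r_C2² − 29r_C2 + 805/4 = 0  ⇒  r_C2 = 23/2 or 35/2
2. given r_C2 < 73/6: keep 23/2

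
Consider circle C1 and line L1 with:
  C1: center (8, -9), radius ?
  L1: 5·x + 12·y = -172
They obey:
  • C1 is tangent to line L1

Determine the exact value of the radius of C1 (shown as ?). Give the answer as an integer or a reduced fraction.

1. [C1‖L1]  r_C1² − 64 = 0  ⇒  r_C1 = 8 (r>0 drops 1)

8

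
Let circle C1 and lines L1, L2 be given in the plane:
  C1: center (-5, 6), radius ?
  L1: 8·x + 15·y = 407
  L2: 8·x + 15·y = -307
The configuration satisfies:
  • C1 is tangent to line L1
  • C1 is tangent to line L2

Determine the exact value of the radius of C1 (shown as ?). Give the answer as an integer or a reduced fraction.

1. [C1‖L1]  r_C1² − 441 = 0  ⇒  r_C1 = 21 (r>0 drops 1)
2. [C1‖L2]  r_C1² − 441 = 0  ⇒  r_C1 = 21 (r>0 drops 1)

21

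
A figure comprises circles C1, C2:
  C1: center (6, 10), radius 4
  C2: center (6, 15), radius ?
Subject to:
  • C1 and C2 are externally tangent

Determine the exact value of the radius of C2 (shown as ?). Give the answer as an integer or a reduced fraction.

1. [ext C1·C2]  r_C2² + 8r_C2 − 9 = 0  ⇒  r_C2 = 1 (r>0 drops 1)

1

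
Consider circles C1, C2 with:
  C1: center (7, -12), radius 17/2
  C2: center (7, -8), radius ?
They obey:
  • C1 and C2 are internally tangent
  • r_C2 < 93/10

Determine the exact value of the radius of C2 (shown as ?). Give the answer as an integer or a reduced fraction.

1. [int C1,C2]  r_C2² − 17r_C2 + 225/4 = 0  ⇒  r_C2 = 9/2 or 25/2
2. given r_C2 < 93/10: keep 9/2

9/2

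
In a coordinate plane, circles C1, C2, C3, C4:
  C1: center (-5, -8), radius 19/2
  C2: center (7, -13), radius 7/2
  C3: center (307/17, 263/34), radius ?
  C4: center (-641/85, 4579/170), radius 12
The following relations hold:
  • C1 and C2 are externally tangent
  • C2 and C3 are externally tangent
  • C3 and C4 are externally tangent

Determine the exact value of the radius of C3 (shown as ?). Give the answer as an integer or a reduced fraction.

20

1. [ext C2·C3]  r_C3² + 7r_C3 − 540 = 0  ⇒  r_C3 = 20 (r>0 drops 1)
2. [ext C3·C4]  r_C3² + 24r_C3 − 880 = 0  ⇒  r_C3 = 20 (r>0 drops 1)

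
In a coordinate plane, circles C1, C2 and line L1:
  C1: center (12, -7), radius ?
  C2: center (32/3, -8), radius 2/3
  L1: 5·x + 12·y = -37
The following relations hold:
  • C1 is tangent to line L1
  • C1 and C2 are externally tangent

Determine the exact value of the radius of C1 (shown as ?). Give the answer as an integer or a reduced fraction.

1. [C1‖L1]  r_C1² − 1 = 0  ⇒  r_C1 = 1 (r>0 drops 1)
2. [ext C1·C2]  r_C1² + (4/3)r_C1 − 7/3 = 0  ⇒  r_C1 = 1 (r>0 drops 1)

1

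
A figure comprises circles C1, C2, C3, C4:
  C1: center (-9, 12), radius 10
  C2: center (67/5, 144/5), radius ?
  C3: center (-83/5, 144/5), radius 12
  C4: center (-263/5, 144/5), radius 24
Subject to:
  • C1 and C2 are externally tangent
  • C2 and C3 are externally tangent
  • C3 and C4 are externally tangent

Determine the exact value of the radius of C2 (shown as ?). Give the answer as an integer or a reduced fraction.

18

1. [ext C1·C2]  r_C2² + 20r_C2 − 684 = 0  ⇒  r_C2 = 18 (r>0 drops 1)
2. [ext C2·C3]  r_C2² + 24r_C2 − 756 = 0  ⇒  r_C2 = 18 (r>0 drops 1)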